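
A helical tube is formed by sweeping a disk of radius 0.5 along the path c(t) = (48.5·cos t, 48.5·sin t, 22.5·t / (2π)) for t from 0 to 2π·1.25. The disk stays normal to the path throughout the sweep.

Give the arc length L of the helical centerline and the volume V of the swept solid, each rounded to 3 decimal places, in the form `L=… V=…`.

L=381.955 V=299.987

2πR = 2π·48.5 = 304.734487
per-turn = √(304.734487² + 22.5²) = √(92863.1078 + 506.25) = √93369.3578 = 305.564000
L = 1.25 × 305.564000 = 381.954999
V = π·0.5² × L = 0.785398 × 381.954999 = 299.986755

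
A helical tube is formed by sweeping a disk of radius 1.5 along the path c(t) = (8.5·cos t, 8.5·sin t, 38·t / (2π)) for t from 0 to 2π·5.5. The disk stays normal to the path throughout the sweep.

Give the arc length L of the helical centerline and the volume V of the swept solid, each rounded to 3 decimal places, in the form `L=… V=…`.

L=360.505 V=2548.257

2πR = 2π·8.5 = 53.407075
per-turn = √(53.407075² + 38²) = √(2852.3157 + 1444) = √4296.3157 = 65.546286
L = 5.5 × 65.546286 = 360.504576
V = π·1.5² × L = 7.068583 × 360.504576 = 2548.256685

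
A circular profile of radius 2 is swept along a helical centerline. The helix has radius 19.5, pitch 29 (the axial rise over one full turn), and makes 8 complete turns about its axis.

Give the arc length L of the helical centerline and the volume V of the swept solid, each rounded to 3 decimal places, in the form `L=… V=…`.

L=1007.259 V=12657.590

2πR = 2π·19.5 = 122.522113
per-turn = √(122.522113² + 29²) = √(15011.6683 + 841) = √15852.6683 = 125.907380
L = 8 × 125.907380 = 1007.259039
V = π·2² × L = 12.566371 × 1007.259039 = 12657.590384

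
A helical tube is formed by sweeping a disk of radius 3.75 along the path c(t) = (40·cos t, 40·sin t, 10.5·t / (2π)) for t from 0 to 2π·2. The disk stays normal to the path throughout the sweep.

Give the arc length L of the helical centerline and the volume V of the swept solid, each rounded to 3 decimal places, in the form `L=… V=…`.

L=503.093 V=22225.981

2πR = 2π·40 = 251.327412
per-turn = √(251.327412² + 10.5²) = √(63165.4682 + 110.25) = √63275.7182 = 251.546652
L = 2 × 251.546652 = 503.093304
V = π·3.75² × L = 44.178647 × 503.093304 = 22225.981336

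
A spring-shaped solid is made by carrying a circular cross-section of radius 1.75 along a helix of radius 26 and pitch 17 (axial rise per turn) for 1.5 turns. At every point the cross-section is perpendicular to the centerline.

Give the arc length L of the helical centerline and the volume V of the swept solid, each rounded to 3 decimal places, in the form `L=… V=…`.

2πR = 2π·26 = 163.362818
per-turn = √(163.362818² + 17²) = √(26687.4103 + 289) = √26976.4103 = 164.244970
L = 1.5 × 164.244970 = 246.367456
V = π·1.75² × L = 9.621128 × 246.367456 = 2370.332703

L=246.367 V=2370.333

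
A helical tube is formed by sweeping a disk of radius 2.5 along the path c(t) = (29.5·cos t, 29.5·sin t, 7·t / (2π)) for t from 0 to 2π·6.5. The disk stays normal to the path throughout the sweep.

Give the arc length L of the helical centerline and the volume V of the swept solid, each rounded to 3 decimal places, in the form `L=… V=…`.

2πR = 2π·29.5 = 185.353967
per-turn = √(185.353967² + 7²) = √(34356.0929 + 49) = √34405.0929 = 185.486099
L = 6.5 × 185.486099 = 1205.659643
V = π·2.5² × L = 19.634954 × 1205.659643 = 23673.071741

L=1205.660 V=23673.072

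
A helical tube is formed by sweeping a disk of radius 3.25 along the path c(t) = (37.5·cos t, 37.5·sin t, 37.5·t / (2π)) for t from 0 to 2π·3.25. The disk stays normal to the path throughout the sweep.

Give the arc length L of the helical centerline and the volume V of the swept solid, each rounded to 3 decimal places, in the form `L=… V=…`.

2πR = 2π·37.5 = 235.619449
per-turn = √(235.619449² + 37.5²) = √(55516.5248 + 1406.25) = √56922.7748 = 238.584942
L = 3.25 × 238.584942 = 775.401063
V = π·3.25² × L = 33.183072 × 775.401063 = 25730.189612

L=775.401 V=25730.190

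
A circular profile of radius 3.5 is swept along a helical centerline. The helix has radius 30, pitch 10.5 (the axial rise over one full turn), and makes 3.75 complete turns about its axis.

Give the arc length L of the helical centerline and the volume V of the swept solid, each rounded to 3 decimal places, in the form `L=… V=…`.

2πR = 2π·30 = 188.495559
per-turn = √(188.495559² + 10.5²) = √(35530.5758 + 110.25) = √35640.8258 = 188.787780
L = 3.75 × 188.787780 = 707.954175
V = π·3.5² × L = 38.484510 × 707.954175 = 27245.269519

L=707.954 V=27245.270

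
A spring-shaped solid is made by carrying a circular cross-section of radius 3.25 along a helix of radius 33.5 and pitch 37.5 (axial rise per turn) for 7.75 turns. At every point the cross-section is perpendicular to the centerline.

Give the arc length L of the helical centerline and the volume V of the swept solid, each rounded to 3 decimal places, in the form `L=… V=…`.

2πR = 2π·33.5 = 210.486708
per-turn = √(210.486708² + 37.5²) = √(44304.6542 + 1406.25) = √45710.9042 = 213.801085
L = 7.75 × 213.801085 = 1656.958413
V = π·3.25² × L = 33.183072 × 1656.958413 = 54982.970973

L=1656.958 V=54982.971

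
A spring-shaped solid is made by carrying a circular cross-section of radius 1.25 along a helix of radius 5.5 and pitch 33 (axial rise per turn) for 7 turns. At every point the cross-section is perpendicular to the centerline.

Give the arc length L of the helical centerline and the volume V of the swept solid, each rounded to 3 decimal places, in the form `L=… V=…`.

2πR = 2π·5.5 = 34.557519
per-turn = √(34.557519² + 33²) = √(1194.2221 + 1089) = √2283.2221 = 47.783074
L = 7 × 47.783074 = 334.481516
V = π·1.25² × L = 4.908739 × 334.481516 = 1641.882302

L=334.482 V=1641.882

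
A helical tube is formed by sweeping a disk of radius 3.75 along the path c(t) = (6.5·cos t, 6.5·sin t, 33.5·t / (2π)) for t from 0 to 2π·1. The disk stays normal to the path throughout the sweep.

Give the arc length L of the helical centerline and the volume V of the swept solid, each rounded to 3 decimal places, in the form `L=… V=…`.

L=52.822 V=2333.625

2πR = 2π·6.5 = 40.840704
per-turn = √(40.840704² + 33.5²) = √(1667.9631 + 1122.25) = √2790.2131 = 52.822468
L = 1 × 52.822468 = 52.822468
V = π·3.75² × L = 44.178647 × 52.822468 = 2333.625159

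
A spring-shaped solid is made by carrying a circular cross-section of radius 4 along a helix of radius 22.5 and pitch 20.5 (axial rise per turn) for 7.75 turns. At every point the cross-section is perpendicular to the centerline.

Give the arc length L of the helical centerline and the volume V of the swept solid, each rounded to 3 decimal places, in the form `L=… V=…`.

2πR = 2π·22.5 = 141.371669
per-turn = √(141.371669² + 20.5²) = √(19985.9489 + 420.25) = √20406.1989 = 142.850267
L = 7.75 × 142.850267 = 1107.089573
V = π·4² × L = 50.265482 × 1107.089573 = 55648.391500

L=1107.090 V=55648.391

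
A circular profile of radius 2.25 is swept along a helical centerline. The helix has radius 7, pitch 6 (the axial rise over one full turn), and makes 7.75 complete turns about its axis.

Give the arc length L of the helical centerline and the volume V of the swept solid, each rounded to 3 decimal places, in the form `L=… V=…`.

2πR = 2π·7 = 43.982297
per-turn = √(43.982297² + 6²) = √(1934.4425 + 36) = √1970.4425 = 44.389666
L = 7.75 × 44.389666 = 344.019913
V = π·2.25² × L = 15.904313 × 344.019913 = 5471.400306

L=344.020 V=5471.400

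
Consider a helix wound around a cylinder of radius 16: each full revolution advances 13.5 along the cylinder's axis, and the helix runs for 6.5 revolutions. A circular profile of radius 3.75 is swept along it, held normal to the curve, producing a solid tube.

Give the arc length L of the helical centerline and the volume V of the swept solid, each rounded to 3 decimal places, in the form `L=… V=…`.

L=659.317 V=29127.723

2πR = 2π·16 = 100.530965
per-turn = √(100.530965² + 13.5²) = √(10106.4749 + 182.25) = √10288.7249 = 101.433352
L = 6.5 × 101.433352 = 659.316788
V = π·3.75² × L = 44.178647 × 659.316788 = 29127.723447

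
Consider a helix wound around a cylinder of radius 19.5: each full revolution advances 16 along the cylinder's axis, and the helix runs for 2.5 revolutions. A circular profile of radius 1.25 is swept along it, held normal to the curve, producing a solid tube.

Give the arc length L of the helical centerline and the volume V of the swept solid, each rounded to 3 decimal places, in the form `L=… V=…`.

2πR = 2π·19.5 = 122.522113
per-turn = √(122.522113² + 16²) = √(15011.6683 + 256) = √15267.6683 = 123.562406
L = 2.5 × 123.562406 = 308.906016
V = π·1.25² × L = 4.908739 × 308.906016 = 1516.338861

L=308.906 V=1516.339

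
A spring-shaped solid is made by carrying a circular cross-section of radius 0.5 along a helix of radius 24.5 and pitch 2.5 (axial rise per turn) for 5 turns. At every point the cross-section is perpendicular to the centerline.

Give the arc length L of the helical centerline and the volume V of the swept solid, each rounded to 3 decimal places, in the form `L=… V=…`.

L=769.792 V=604.593

2πR = 2π·24.5 = 153.938040
per-turn = √(153.938040² + 2.5²) = √(23696.9202 + 6.25) = √23703.1702 = 153.958339
L = 5 × 153.958339 = 769.791695
V = π·0.5² × L = 0.785398 × 769.791695 = 604.592984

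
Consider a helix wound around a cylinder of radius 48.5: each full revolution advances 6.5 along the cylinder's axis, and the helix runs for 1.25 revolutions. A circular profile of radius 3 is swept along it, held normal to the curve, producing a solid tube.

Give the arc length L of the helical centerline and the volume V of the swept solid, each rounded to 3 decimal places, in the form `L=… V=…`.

2πR = 2π·48.5 = 304.734487
per-turn = √(304.734487² + 6.5²) = √(92863.1078 + 42.25) = √92905.3578 = 304.803802
L = 1.25 × 304.803802 = 381.004753
V = π·3² × L = 28.274334 × 381.004753 = 10772.655589

L=381.005 V=10772.656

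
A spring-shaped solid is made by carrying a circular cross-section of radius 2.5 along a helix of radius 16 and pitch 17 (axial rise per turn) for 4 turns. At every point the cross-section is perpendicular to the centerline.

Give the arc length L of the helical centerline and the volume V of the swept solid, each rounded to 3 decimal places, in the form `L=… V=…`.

L=407.833 V=8007.778

2πR = 2π·16 = 100.530965
per-turn = √(100.530965² + 17²) = √(10106.4749 + 289) = √10395.4749 = 101.958202
L = 4 × 101.958202 = 407.832807
V = π·2.5² × L = 19.634954 × 407.832807 = 8007.778441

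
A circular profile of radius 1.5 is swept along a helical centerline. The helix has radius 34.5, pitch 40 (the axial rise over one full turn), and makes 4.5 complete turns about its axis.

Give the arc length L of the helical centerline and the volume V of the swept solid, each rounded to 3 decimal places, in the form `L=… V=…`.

L=991.933 V=7011.561

2πR = 2π·34.5 = 216.769893
per-turn = √(216.769893² + 40²) = √(46989.1866 + 1600) = √48589.1866 = 220.429550
L = 4.5 × 220.429550 = 991.932975
V = π·1.5² × L = 7.068583 × 991.932975 = 7011.561034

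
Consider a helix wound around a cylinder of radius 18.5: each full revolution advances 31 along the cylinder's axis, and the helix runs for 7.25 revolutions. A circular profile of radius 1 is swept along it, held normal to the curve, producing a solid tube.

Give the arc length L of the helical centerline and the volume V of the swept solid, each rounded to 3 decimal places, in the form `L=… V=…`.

2πR = 2π·18.5 = 116.238928
per-turn = √(116.238928² + 31²) = √(13511.4884 + 961) = √14472.4884 = 120.301656
L = 7.25 × 120.301656 = 872.187006
V = π·1² × L = 3.141593 × 872.187006 = 2740.056290

L=872.187 V=2740.056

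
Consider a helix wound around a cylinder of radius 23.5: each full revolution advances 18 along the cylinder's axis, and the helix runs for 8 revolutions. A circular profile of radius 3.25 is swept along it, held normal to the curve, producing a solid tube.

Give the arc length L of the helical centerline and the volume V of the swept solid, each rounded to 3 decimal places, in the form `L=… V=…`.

2πR = 2π·23.5 = 147.654855
per-turn = √(147.654855² + 18²) = √(21801.9561 + 324) = √22125.9561 = 148.747962
L = 8 × 148.747962 = 1189.983694
V = π·3.25² × L = 33.183072 × 1189.983694 = 39487.315075

L=1189.984 V=39487.315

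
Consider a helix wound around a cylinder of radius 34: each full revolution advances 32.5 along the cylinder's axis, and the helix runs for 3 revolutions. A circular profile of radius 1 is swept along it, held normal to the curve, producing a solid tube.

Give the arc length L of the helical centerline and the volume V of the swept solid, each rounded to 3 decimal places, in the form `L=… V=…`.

2πR = 2π·34 = 213.628300
per-turn = √(213.628300² + 32.5²) = √(45637.0508 + 1056.25) = √46693.3008 = 216.086327
L = 3 × 216.086327 = 648.258981
V = π·1² × L = 3.141593 × 648.258981 = 2036.565653

L=648.259 V=2036.566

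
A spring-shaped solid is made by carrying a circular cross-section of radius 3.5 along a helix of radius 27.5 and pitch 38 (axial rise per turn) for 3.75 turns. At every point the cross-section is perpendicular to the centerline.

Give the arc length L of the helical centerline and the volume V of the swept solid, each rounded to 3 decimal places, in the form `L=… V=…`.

2πR = 2π·27.5 = 172.787596
per-turn = √(172.787596² + 38²) = √(29855.5533 + 1444) = √31299.5533 = 176.916798
L = 3.75 × 176.916798 = 663.437991
V = π·3.5² × L = 38.484510 × 663.437991 = 25532.086020

L=663.438 V=25532.086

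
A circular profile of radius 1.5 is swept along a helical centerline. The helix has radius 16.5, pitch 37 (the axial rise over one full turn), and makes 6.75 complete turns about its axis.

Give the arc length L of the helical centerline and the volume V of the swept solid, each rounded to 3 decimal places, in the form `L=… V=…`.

2πR = 2π·16.5 = 103.672558
per-turn = √(103.672558² + 37²) = √(10747.9992 + 1369) = √12116.9992 = 110.077242
L = 6.75 × 110.077242 = 743.021383
V = π·1.5² × L = 7.068583 × 743.021383 = 5252.108667

L=743.021 V=5252.109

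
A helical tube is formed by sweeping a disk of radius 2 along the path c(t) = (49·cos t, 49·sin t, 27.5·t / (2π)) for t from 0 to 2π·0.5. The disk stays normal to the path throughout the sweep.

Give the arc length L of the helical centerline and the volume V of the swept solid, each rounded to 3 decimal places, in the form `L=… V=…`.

2πR = 2π·49 = 307.876080
per-turn = √(307.876080² + 27.5²) = √(94787.6807 + 756.25) = √95543.9307 = 309.101813
L = 0.5 × 309.101813 = 154.550906
V = π·2² × L = 12.566371 × 154.550906 = 1942.143969

L=154.551 V=1942.144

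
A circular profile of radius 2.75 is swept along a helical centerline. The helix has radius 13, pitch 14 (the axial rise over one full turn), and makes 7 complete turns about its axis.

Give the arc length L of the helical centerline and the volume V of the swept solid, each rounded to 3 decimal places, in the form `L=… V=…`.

2πR = 2π·13 = 81.681409
per-turn = √(81.681409² + 14²) = √(6671.8526 + 196) = √6867.8526 = 82.872508
L = 7 × 82.872508 = 580.107556
V = π·2.75² × L = 23.758294 × 580.107556 = 13782.366117

L=580.108 V=13782.366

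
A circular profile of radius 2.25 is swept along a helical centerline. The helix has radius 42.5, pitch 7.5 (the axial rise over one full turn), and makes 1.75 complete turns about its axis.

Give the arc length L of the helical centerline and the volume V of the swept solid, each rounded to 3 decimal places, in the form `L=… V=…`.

2πR = 2π·42.5 = 267.035376
per-turn = √(267.035376² + 7.5²) = √(71307.8918 + 56.25) = √71364.1418 = 267.140678
L = 1.75 × 267.140678 = 467.496186
V = π·2.25² × L = 15.904313 × 467.496186 = 7435.205585

L=467.496 V=7435.206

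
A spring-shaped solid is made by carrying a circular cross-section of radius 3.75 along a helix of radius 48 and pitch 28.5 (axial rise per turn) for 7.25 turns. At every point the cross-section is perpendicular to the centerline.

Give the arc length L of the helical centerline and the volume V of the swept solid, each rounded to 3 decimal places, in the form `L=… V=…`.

L=2196.290 V=97029.104

2πR = 2π·48 = 301.592895
per-turn = √(301.592895² + 28.5²) = √(90958.2742 + 812.25) = √91770.5242 = 302.936502
L = 7.25 × 302.936502 = 2196.289639
V = π·3.75² × L = 44.178647 × 2196.289639 = 97029.103971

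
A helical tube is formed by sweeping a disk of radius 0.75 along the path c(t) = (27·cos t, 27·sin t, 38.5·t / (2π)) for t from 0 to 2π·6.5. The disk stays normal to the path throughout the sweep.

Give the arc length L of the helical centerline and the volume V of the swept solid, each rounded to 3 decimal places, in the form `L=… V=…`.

L=1130.739 V=1998.180

2πR = 2π·27 = 169.646003
per-turn = √(169.646003² + 38.5²) = √(28779.7664 + 1482.25) = √30262.0164 = 173.959813
L = 6.5 × 173.959813 = 1130.738783
V = π·0.75² × L = 1.767146 × 1130.738783 = 1998.180367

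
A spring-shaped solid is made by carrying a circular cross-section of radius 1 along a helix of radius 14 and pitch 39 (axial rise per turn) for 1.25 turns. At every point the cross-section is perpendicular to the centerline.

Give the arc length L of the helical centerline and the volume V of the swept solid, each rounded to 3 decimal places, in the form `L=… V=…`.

2πR = 2π·14 = 87.964594
per-turn = √(87.964594² + 39²) = √(7737.7699 + 1521) = √9258.7699 = 96.222502
L = 1.25 × 96.222502 = 120.278127
V = π·1² × L = 3.141593 × 120.278127 = 377.864881

L=120.278 V=377.865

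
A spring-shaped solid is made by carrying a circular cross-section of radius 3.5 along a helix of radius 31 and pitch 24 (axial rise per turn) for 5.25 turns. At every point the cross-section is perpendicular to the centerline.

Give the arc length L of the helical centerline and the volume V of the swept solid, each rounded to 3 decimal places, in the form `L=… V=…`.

2πR = 2π·31 = 194.778745
per-turn = √(194.778745² + 24²) = √(37938.7593 + 576) = √38514.7593 = 196.251775
L = 5.25 × 196.251775 = 1030.321820
V = π·3.5² × L = 38.484510 × 1030.321820 = 39651.430409

L=1030.322 V=39651.430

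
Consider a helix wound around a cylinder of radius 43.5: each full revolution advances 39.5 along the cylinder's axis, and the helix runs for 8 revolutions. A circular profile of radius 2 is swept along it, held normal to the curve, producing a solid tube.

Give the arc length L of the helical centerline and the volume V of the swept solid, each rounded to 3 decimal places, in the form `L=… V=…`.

L=2209.265 V=27762.438

2πR = 2π·43.5 = 273.318561
per-turn = √(273.318561² + 39.5²) = √(74703.0357 + 1560.25) = √76263.2857 = 276.158081
L = 8 × 276.158081 = 2209.264648
V = π·2² × L = 12.566371 × 2209.264648 = 27762.438354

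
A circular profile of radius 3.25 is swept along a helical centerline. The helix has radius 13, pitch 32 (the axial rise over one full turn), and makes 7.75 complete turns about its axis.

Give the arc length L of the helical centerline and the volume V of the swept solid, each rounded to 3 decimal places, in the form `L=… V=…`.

L=679.877 V=22560.393

2πR = 2π·13 = 81.681409
per-turn = √(81.681409² + 32²) = √(6671.8526 + 1024) = √7695.8526 = 87.726009
L = 7.75 × 87.726009 = 679.876566
V = π·3.25² × L = 33.183072 × 679.876566 = 22560.393322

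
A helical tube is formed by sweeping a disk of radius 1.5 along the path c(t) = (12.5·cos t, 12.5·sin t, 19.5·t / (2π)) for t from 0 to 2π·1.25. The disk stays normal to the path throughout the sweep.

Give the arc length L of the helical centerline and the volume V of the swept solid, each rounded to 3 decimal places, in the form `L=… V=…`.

L=101.155 V=715.026

2πR = 2π·12.5 = 78.539816
per-turn = √(78.539816² + 19.5²) = √(6168.5028 + 380.25) = √6548.7528 = 80.924364
L = 1.25 × 80.924364 = 101.155455
V = π·1.5² × L = 7.068583 × 101.155455 = 715.025781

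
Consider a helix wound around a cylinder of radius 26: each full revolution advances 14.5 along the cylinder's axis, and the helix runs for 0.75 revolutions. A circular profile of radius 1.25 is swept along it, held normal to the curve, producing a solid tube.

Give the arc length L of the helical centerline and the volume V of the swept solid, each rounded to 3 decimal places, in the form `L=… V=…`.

2πR = 2π·26 = 163.362818
per-turn = √(163.362818² + 14.5²) = √(26687.4103 + 210.25) = √26897.6603 = 164.005062
L = 0.75 × 164.005062 = 123.003796
V = π·1.25² × L = 4.908739 × 123.003796 = 603.793473

L=123.004 V=603.793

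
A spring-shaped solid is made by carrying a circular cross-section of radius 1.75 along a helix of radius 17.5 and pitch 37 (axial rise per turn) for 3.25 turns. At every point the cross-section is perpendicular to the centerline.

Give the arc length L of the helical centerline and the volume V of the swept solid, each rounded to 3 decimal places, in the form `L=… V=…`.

2πR = 2π·17.5 = 109.955743
per-turn = √(109.955743² + 37²) = √(12090.2654 + 1369) = √13459.2654 = 116.014074
L = 3.25 × 116.014074 = 377.045741
V = π·1.75² × L = 9.621128 × 377.045741 = 3627.605147

L=377.046 V=3627.605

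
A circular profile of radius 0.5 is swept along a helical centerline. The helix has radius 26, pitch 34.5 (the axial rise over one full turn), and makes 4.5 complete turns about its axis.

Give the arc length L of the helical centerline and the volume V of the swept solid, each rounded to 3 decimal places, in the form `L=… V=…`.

2πR = 2π·26 = 163.362818
per-turn = √(163.362818² + 34.5²) = √(26687.4103 + 1190.25) = √27877.6603 = 166.966045
L = 4.5 × 166.966045 = 751.347204
V = π·0.5² × L = 0.785398 × 751.347204 = 590.106714

L=751.347 V=590.107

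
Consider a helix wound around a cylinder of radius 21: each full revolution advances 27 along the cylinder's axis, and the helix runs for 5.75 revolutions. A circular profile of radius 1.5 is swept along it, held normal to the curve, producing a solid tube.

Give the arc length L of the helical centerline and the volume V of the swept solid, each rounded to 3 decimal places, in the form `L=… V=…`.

L=774.416 V=5474.024

2πR = 2π·21 = 131.946891
per-turn = √(131.946891² + 27²) = √(17409.9822 + 729) = √18138.9822 = 134.681039
L = 5.75 × 134.681039 = 774.415972
V = π·1.5² × L = 7.068583 × 774.415972 = 5474.023939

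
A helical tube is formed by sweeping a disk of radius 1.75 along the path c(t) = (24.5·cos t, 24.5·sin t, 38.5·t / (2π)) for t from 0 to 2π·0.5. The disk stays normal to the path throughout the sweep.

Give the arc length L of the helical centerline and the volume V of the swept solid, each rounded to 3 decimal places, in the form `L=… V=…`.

L=79.340 V=763.338

2πR = 2π·24.5 = 153.938040
per-turn = √(153.938040² + 38.5²) = √(23696.9202 + 1482.25) = √25179.1702 = 158.679457
L = 0.5 × 158.679457 = 79.339729
V = π·1.75² × L = 9.621128 × 79.339729 = 763.337645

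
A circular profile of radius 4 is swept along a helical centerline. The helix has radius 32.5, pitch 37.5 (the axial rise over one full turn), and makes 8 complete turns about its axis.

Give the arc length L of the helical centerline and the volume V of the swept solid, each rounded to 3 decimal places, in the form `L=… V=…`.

L=1660.946 V=83488.243

2πR = 2π·32.5 = 204.203522
per-turn = √(204.203522² + 37.5²) = √(41699.0786 + 1406.25) = √43105.3286 = 207.618228
L = 8 × 207.618228 = 1660.945824
V = π·4² × L = 50.265482 × 1660.945824 = 83488.243176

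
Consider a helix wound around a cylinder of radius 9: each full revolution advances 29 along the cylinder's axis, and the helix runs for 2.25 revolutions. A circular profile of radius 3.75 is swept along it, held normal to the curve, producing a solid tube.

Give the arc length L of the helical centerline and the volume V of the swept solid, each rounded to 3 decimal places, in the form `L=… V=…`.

L=142.990 V=6317.111

2πR = 2π·9 = 56.548668
per-turn = √(56.548668² + 29²) = √(3197.7518 + 841) = √4038.7518 = 63.551175
L = 2.25 × 63.551175 = 142.990143
V = π·3.75² × L = 44.178647 × 142.990143 = 6317.111027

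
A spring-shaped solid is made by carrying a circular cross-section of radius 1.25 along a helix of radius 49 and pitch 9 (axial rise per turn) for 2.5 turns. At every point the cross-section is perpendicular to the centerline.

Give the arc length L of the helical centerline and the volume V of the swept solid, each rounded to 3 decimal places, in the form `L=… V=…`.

2πR = 2π·49 = 307.876080
per-turn = √(307.876080² + 9²) = √(94787.6807 + 81) = √94868.6807 = 308.007598
L = 2.5 × 308.007598 = 770.018996
V = π·1.25² × L = 4.908739 × 770.018996 = 3779.821908

L=770.019 V=3779.822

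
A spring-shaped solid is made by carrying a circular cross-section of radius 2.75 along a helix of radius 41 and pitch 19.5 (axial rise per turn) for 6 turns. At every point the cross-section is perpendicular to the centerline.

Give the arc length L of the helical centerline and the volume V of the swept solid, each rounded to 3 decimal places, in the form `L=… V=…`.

L=1550.085 V=36827.387

2πR = 2π·41 = 257.610598
per-turn = √(257.610598² + 19.5²) = √(66363.2200 + 380.25) = √66743.4700 = 258.347576
L = 6 × 258.347576 = 1550.085456
V = π·2.75² × L = 23.758294 × 1550.085456 = 36827.386666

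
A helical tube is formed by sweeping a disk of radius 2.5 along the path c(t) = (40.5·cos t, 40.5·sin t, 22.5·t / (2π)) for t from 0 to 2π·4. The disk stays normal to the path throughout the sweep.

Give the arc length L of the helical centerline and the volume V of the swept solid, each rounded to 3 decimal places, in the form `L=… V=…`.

L=1021.847 V=20063.922

2πR = 2π·40.5 = 254.469005
per-turn = √(254.469005² + 22.5²) = √(64754.4745 + 506.25) = √65260.7245 = 255.461787
L = 4 × 255.461787 = 1021.847147
V = π·2.5² × L = 19.634954 × 1021.847147 = 20063.921811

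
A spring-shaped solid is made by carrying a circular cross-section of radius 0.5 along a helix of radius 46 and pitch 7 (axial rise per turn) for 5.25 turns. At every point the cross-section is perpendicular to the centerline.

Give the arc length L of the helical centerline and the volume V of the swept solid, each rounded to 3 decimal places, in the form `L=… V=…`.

L=1517.834 V=1192.104

2πR = 2π·46 = 289.026524
per-turn = √(289.026524² + 7²) = √(83536.3317 + 49) = √83585.3317 = 289.111279
L = 5.25 × 289.111279 = 1517.834215
V = π·0.5² × L = 0.785398 × 1517.834215 = 1192.104205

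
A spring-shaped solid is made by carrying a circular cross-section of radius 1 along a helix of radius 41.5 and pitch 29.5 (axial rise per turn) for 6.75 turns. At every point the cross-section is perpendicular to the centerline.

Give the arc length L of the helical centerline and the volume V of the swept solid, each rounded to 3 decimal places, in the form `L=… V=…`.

2πR = 2π·41.5 = 260.752190
per-turn = √(260.752190² + 29.5²) = √(67991.7047 + 870.25) = √68861.9547 = 262.415614
L = 6.75 × 262.415614 = 1771.305398
V = π·1² × L = 3.141593 × 1771.305398 = 5564.720025

L=1771.305 V=5564.720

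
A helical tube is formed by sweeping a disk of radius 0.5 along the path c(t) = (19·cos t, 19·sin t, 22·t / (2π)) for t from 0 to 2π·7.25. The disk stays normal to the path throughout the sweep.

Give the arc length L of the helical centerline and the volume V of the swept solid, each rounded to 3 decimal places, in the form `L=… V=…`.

2πR = 2π·19 = 119.380521
per-turn = √(119.380521² + 22²) = √(14251.7088 + 484) = √14735.7088 = 121.390728
L = 7.25 × 121.390728 = 880.082775
V = π·0.5² × L = 0.785398 × 880.082775 = 691.215395

L=880.083 V=691.215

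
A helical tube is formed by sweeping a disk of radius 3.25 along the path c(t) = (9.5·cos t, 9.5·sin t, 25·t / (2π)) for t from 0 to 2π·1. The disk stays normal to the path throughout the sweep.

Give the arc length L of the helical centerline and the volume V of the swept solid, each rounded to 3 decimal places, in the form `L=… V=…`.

2πR = 2π·9.5 = 59.690260
per-turn = √(59.690260² + 25²) = √(3562.9272 + 625) = √4187.9272 = 64.714196
L = 1 × 64.714196 = 64.714196
V = π·3.25² × L = 33.183072 × 64.714196 = 2147.415858

L=64.714 V=2147.416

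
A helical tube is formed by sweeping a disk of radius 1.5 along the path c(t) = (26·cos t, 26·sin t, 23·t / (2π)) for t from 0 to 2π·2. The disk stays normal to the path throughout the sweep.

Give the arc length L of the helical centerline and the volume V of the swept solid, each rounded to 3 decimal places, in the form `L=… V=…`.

L=329.948 V=2332.265

2πR = 2π·26 = 163.362818
per-turn = √(163.362818² + 23²) = √(26687.4103 + 529) = √27216.4103 = 164.973969
L = 2 × 164.973969 = 329.947937
V = π·1.5² × L = 7.068583 × 329.947937 = 2332.264534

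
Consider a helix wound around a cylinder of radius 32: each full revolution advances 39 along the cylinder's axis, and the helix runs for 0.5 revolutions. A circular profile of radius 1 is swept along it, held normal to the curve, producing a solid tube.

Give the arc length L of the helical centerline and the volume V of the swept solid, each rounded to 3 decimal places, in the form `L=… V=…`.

2πR = 2π·32 = 201.061930
per-turn = √(201.061930² + 39²) = √(40425.8996 + 1521) = √41946.8996 = 204.809423
L = 0.5 × 204.809423 = 102.404711
V = π·1² × L = 3.141593 × 102.404711 = 321.713889

L=102.405 V=321.714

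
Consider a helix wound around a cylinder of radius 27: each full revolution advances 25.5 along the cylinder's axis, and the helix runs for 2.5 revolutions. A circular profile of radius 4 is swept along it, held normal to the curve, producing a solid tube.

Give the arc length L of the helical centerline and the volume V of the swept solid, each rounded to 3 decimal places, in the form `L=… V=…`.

L=428.879 V=21557.834

2πR = 2π·27 = 169.646003
per-turn = √(169.646003² + 25.5²) = √(28779.7664 + 650.25) = √29430.0164 = 171.551789
L = 2.5 × 171.551789 = 428.879473
V = π·4² × L = 50.265482 × 428.879473 = 21557.833647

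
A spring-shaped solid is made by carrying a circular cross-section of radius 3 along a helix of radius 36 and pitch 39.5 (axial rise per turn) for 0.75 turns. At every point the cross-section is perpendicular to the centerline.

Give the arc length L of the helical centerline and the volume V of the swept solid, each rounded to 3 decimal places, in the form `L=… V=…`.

2πR = 2π·36 = 226.194671
per-turn = √(226.194671² + 39.5²) = √(51164.0292 + 1560.25) = √52724.2792 = 229.617681
L = 0.75 × 229.617681 = 172.213260
V = π·3² × L = 28.274334 × 172.213260 = 4869.215224

L=172.213 V=4869.215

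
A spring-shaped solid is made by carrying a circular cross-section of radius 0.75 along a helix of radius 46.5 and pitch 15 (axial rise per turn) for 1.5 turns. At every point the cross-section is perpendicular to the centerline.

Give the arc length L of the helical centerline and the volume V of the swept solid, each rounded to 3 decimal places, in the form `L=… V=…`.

L=438.829 V=775.476

2πR = 2π·46.5 = 292.168117
per-turn = √(292.168117² + 15²) = √(85362.2085 + 225) = √85587.2085 = 292.552916
L = 1.5 × 292.552916 = 438.829373
V = π·0.75² × L = 1.767146 × 438.829373 = 775.475514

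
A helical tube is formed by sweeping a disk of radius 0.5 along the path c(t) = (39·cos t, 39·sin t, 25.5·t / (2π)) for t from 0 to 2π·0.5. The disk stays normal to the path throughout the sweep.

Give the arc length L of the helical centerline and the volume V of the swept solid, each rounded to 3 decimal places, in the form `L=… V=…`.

L=123.184 V=96.748

2πR = 2π·39 = 245.044227
per-turn = √(245.044227² + 25.5²) = √(60046.6732 + 650.25) = √60696.9232 = 246.367456
L = 0.5 × 246.367456 = 123.183728
V = π·0.5² × L = 0.785398 × 123.183728 = 96.748274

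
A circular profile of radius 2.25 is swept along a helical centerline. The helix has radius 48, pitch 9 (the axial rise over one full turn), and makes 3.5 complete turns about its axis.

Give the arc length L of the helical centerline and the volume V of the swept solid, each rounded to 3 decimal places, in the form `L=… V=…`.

2πR = 2π·48 = 301.592895
per-turn = √(301.592895² + 9²) = √(90958.2742 + 81) = √91039.2742 = 301.727152
L = 3.5 × 301.727152 = 1056.045031
V = π·2.25² × L = 15.904313 × 1056.045031 = 16795.670520

L=1056.045 V=16795.671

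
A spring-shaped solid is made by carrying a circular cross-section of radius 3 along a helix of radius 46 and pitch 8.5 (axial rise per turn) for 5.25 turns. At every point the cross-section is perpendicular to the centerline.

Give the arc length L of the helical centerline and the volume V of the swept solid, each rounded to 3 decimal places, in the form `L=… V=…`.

L=1518.045 V=42921.720

2πR = 2π·46 = 289.026524
per-turn = √(289.026524² + 8.5²) = √(83536.3317 + 72.25) = √83608.5817 = 289.151486
L = 5.25 × 289.151486 = 1518.045300
V = π·3² × L = 28.274334 × 1518.045300 = 42921.719650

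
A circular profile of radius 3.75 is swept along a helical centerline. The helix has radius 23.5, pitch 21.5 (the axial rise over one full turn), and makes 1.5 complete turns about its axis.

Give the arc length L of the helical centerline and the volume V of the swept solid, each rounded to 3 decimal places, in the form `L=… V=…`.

2πR = 2π·23.5 = 147.654855
per-turn = √(147.654855² + 21.5²) = √(21801.9561 + 462.25) = √22264.2061 = 149.211950
L = 1.5 × 149.211950 = 223.817925
V = π·3.75² × L = 44.178647 × 223.817925 = 9887.973054

L=223.818 V=9887.973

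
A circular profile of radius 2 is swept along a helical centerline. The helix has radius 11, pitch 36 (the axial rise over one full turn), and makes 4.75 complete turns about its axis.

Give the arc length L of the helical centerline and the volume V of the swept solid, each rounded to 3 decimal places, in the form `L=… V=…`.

L=370.162 V=4651.587

2πR = 2π·11 = 69.115038
per-turn = √(69.115038² + 36²) = √(4776.8885 + 1296) = √6072.8885 = 77.928740
L = 4.75 × 77.928740 = 370.161515
V = π·2² × L = 12.566371 × 370.161515 = 4651.586789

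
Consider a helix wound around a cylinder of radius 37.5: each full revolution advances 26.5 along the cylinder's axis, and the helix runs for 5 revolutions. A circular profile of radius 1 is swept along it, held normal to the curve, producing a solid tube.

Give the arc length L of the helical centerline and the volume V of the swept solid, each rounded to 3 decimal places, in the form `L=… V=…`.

2πR = 2π·37.5 = 235.619449
per-turn = √(235.619449² + 26.5²) = √(55516.5248 + 702.25) = √56218.7748 = 237.104987
L = 5 × 237.104987 = 1185.524934
V = π·1² × L = 3.141593 × 1185.524934 = 3724.436423

L=1185.525 V=3724.436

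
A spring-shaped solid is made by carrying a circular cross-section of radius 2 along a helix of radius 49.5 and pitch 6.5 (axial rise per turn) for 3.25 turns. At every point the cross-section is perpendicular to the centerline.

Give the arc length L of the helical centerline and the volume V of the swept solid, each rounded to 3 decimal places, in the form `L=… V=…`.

L=1011.028 V=12704.955

2πR = 2π·49.5 = 311.017673
per-turn = √(311.017673² + 6.5²) = √(96731.9927 + 42.25) = √96774.2427 = 311.085587
L = 3.25 × 311.085587 = 1011.028159
V = π·2² × L = 12.566371 × 1011.028159 = 12704.954551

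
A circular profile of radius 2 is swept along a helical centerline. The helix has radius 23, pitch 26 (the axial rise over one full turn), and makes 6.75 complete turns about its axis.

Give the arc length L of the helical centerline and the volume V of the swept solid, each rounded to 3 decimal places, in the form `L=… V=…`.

L=991.126 V=12454.860

2πR = 2π·23 = 144.513262
per-turn = √(144.513262² + 26²) = √(20884.0829 + 676) = √21560.0829 = 146.833521
L = 6.75 × 146.833521 = 991.126267
V = π·2² × L = 12.566371 × 991.126267 = 12454.860000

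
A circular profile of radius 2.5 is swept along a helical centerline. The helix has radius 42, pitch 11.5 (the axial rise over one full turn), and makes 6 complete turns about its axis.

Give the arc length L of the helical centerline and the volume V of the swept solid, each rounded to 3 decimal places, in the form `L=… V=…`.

2πR = 2π·42 = 263.893783
per-turn = √(263.893783² + 11.5²) = √(69639.9287 + 132.25) = √69772.1787 = 264.144238
L = 6 × 264.144238 = 1584.865430
V = π·2.5² × L = 19.634954 × 1584.865430 = 31118.759951

L=1584.865 V=31118.760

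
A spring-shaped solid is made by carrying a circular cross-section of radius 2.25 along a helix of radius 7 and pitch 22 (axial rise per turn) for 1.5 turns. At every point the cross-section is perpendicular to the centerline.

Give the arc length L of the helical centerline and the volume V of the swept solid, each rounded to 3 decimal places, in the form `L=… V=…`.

2πR = 2π·7 = 43.982297
per-turn = √(43.982297² + 22²) = √(1934.4425 + 484) = √2418.4425 = 49.177662
L = 1.5 × 49.177662 = 73.766493
V = π·2.25² × L = 15.904313 × 73.766493 = 1173.205385

L=73.766 V=1173.205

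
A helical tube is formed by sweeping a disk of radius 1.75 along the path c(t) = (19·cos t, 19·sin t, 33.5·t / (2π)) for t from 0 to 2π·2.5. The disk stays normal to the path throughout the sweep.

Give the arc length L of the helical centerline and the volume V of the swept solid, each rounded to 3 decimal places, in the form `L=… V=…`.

L=309.979 V=2982.352

2πR = 2π·19 = 119.380521
per-turn = √(119.380521² + 33.5²) = √(14251.7088 + 1122.25) = √15373.9588 = 123.991769
L = 2.5 × 123.991769 = 309.979422
V = π·1.75² × L = 9.621128 × 309.979422 = 2982.351544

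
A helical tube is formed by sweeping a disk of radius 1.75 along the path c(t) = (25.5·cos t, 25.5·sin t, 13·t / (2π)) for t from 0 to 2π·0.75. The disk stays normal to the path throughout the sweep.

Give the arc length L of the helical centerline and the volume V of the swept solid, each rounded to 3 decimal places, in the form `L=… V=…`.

L=120.561 V=1159.931

2πR = 2π·25.5 = 160.221225
per-turn = √(160.221225² + 13²) = √(25670.8410 + 169) = √25839.8410 = 160.747756
L = 0.75 × 160.747756 = 120.560817
V = π·1.75² × L = 9.621128 × 120.560817 = 1159.930992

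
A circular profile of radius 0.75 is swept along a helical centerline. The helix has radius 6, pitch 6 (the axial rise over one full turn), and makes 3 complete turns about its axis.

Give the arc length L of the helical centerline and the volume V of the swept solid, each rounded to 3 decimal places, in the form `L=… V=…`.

2πR = 2π·6 = 37.699112
per-turn = √(37.699112² + 6²) = √(1421.2230 + 36) = √1457.2230 = 38.173591
L = 3 × 38.173591 = 114.520772
V = π·0.75² × L = 1.767146 × 114.520772 = 202.374910

L=114.521 V=202.375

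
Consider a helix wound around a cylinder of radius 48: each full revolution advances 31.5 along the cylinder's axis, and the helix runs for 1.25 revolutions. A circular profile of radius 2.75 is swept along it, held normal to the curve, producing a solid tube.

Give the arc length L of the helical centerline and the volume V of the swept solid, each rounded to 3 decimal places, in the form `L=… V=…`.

2πR = 2π·48 = 301.592895
per-turn = √(301.592895² + 31.5²) = √(90958.2742 + 992.25) = √91950.5242 = 303.233448
L = 1.25 × 303.233448 = 379.041810
V = π·2.75² × L = 23.758294 × 379.041810 = 9005.386937

L=379.042 V=9005.387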